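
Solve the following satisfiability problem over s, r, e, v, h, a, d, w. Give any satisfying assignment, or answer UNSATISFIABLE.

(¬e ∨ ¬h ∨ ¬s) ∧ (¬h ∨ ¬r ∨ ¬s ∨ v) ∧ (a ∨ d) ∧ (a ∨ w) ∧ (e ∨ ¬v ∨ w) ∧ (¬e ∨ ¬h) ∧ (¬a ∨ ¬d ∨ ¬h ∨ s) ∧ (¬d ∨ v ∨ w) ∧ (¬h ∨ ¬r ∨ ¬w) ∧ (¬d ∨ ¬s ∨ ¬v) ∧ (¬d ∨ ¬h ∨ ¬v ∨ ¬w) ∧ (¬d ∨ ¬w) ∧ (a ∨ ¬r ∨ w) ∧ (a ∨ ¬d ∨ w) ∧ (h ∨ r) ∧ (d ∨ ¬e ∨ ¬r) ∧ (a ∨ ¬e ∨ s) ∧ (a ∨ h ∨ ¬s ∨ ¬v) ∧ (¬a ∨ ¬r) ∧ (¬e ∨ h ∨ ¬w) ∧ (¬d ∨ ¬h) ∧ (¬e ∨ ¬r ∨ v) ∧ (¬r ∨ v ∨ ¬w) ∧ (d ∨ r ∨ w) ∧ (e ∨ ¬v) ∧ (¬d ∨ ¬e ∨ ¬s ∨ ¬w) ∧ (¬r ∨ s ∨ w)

s = True, r = False, e = False, v = False, h = True, a = True, d = False, w = True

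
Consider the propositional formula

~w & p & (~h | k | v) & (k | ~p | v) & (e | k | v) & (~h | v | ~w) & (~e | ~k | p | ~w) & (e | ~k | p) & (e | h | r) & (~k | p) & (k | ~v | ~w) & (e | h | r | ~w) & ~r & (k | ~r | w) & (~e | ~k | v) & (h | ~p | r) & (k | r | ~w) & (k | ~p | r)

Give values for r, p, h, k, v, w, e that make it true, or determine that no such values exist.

Unit clause (~w) forces w = False.
Unit clause (p) forces p = True.
Unit clause (~r) forces r = False.
In (h | ~p | r) only h is left, so h = True.
In (k | ~p | r) only k is left, so k = True.
Set v = True.
Set e = False.
All clauses satisfied.

r: False; p: True; h: True; k: True; v: True; w: False; e: False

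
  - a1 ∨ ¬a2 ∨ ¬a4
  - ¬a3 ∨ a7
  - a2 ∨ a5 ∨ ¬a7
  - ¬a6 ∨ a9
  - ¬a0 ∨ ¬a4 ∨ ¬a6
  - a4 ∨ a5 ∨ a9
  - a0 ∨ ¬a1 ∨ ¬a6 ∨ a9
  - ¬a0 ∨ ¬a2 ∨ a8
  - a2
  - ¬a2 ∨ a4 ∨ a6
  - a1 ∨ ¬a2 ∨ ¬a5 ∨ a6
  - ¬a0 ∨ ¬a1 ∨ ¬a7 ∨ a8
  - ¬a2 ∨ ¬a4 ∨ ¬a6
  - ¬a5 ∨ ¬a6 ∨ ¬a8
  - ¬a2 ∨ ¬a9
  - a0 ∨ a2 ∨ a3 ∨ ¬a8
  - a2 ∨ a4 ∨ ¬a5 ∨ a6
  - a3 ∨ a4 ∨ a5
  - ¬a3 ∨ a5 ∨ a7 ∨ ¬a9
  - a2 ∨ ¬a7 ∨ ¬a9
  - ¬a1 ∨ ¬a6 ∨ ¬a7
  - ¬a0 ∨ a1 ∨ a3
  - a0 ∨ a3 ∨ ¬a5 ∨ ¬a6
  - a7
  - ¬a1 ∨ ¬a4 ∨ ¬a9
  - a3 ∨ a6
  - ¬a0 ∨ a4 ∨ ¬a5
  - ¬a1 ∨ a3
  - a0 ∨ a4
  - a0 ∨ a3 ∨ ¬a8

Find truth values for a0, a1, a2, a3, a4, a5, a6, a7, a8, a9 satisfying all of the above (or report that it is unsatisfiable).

a0 = True; a1 = True; a2 = True; a3 = True; a4 = True; a5 = True; a6 = False; a7 = True; a8 = True; a9 = False

Unit clause (a2) forces a2 = True.
In (¬a2 ∨ ¬a9) only ¬a9 is left, so a9 = False.
Unit clause (a7) forces a7 = True.
In (¬a6 ∨ a9) only ¬a6 is left, so a6 = False.
In (¬a2 ∨ a4 ∨ a6) only a4 is left, so a4 = True.
In (a3 ∨ a6) only a3 is left, so a3 = True.
In (a1 ∨ ¬a2 ∨ ¬a4) only a1 is left, so a1 = True.
Set a0 = True.
  then (¬a0 ∨ ¬a2 ∨ a8) forces a8 = True.
Set a5 = True.
All clauses satisfied.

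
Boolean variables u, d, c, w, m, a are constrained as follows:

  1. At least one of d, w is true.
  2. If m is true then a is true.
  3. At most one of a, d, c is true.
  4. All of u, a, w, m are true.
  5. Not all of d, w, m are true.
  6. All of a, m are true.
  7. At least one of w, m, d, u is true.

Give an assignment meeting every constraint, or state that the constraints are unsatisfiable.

u: True, d: False, c: False, w: True, m: True, a: True

  (1) {d, w}: 1 true — at least one ✓
  (2) m=T ⇒ a: T ✓
  (3) {a, d, c}: 1 true — at most one ✓
  (4) {u, a, w, m}: all 4 true ✓
  (5) {d, w, m}: 2/3 true — not all ✓
  (6) {a, m}: all 2 true ✓
  (7) {w, m, d, u}: 3 true — at least one ✓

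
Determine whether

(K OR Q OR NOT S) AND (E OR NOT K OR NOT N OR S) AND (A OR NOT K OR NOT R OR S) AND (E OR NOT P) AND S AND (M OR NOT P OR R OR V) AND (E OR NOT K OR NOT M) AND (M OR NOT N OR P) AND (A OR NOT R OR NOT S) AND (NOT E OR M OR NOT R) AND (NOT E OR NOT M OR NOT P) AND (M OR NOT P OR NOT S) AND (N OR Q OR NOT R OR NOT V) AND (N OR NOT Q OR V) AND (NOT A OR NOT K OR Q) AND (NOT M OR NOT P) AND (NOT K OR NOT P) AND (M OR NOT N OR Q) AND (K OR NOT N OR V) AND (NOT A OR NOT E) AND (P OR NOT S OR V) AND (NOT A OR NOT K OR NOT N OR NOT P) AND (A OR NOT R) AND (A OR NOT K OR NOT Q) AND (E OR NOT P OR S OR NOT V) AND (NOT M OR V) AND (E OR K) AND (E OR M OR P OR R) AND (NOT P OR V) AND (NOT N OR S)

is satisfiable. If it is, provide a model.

A = False, M = True, Q = True, S = True, E = True, P = False, R = False, V = True, N = False, K = False

Unit clause (S) forces S = True.
Set A = False.
  then (A OR NOT R OR NOT S) forces R = False.
Set M = True.
  then (NOT M OR NOT P) forces P = False.
  then (P OR NOT S OR V) forces V = True.
Set Q = True.
  then (A OR NOT K OR NOT Q) forces K = False.
  then (E OR K) forces E = True.
Set N = False.
All clauses satisfied.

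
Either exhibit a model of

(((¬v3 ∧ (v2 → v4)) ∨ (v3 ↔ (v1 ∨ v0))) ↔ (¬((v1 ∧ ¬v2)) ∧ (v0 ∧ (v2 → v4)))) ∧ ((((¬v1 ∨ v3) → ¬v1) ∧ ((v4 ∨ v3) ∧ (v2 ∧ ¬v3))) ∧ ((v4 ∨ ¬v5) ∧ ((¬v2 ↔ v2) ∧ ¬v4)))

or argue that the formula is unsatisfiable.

UNSATISFIABLE

The conjunct ¬v2 ↔ v2 is unsatisfiable on its own:
  v2=F: evaluates to False.
  v2=T: evaluates to False.
So the whole conjunction is unsatisfiable.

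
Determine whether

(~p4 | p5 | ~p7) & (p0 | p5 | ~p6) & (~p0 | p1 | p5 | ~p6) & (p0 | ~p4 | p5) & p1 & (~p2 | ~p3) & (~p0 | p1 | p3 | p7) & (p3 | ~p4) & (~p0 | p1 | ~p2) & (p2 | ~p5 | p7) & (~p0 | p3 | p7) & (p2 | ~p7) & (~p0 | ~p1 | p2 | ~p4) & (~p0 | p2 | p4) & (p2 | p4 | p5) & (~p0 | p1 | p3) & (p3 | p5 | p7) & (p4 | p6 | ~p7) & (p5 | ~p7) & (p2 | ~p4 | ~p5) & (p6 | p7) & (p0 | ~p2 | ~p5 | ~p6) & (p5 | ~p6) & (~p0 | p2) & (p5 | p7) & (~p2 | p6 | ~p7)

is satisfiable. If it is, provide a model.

p0=T, p1=T, p2=T, p3=F, p4=F, p5=T, p6=T, p7=T

Unit clause (p1) forces p1 = True.
Set p0 = True.
  then (~p0 | p2) forces p2 = True.
  then (~p2 | ~p3) forces p3 = False.
  then (p3 | ~p4) forces p4 = False.
  then (~p0 | p3 | p7) forces p7 = True.
  then (p4 | p6 | ~p7) forces p6 = True.
  then (p5 | ~p7) forces p5 = True.
All clauses satisfied.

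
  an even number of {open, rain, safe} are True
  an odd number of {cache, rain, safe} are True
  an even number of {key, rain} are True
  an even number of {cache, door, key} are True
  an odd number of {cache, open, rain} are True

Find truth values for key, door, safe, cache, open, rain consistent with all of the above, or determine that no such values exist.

key=F, door=T, safe=F, cache=T, open=F, rain=F

{open, rain, safe}: 0 true → even ✓
{cache, rain, safe}: 1 true → odd ✓
{key, rain}: 0 true → even ✓
{cache, door, key}: 2 true → even ✓
{cache, open, rain}: 1 true → odd ✓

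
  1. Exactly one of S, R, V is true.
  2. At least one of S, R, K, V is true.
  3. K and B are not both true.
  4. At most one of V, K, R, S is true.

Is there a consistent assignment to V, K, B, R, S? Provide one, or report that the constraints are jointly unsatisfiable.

V = False, K = False, B = False, R = True, S = False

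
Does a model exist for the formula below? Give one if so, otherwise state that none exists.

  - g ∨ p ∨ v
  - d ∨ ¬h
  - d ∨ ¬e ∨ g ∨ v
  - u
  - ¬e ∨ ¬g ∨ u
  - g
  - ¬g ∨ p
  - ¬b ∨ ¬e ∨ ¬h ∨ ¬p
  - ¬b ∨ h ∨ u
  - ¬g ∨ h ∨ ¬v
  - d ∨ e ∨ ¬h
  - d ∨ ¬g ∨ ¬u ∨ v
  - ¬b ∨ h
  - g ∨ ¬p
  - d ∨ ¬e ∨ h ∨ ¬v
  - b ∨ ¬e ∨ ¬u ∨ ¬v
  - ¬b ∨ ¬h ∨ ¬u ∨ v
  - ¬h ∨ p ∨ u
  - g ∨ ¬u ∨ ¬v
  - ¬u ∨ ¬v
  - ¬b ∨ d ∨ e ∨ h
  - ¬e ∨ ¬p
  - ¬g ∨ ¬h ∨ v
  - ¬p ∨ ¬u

Case u = True:
  (g) forces g = True.
  (¬g ∨ p) forces p = True.
  Clause (¬p ∨ ¬u) is falsified — contradiction.
Case u = False:
  Clause (u) is falsified — contradiction.
Both cases fail, so the formula is unsatisfiable.

The formula is unsatisfiable.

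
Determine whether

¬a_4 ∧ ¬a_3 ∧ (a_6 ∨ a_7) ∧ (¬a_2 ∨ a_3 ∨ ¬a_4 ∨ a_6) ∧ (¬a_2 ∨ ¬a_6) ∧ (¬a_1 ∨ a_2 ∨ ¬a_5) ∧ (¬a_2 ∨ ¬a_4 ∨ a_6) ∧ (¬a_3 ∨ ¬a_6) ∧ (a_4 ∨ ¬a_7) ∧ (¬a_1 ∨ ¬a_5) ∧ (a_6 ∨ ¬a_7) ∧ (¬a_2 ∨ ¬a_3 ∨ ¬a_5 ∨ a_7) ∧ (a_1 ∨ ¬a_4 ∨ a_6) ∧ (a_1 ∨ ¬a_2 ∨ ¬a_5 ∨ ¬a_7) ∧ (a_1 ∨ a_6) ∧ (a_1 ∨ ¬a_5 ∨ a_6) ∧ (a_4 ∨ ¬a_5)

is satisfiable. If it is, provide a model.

a_1: False, a_2: False, a_3: False, a_4: False, a_5: False, a_6: True, a_7: False

Unit clause (¬a_4) forces a_4 = False.
Unit clause (¬a_3) forces a_3 = False.
In (a_4 ∨ ¬a_7) only ¬a_7 is left, so a_7 = False.
In (a_4 ∨ ¬a_5) only ¬a_5 is left, so a_5 = False.
In (a_6 ∨ a_7) only a_6 is left, so a_6 = True.
In (¬a_2 ∨ ¬a_6) only ¬a_2 is left, so a_2 = False.
Set a_1 = False.
All clauses satisfied.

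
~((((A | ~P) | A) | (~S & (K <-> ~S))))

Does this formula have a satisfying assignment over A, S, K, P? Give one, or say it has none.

A = False, S = True, K = False, P = True

  ~((((A | ~P) | A) | (~S & (K <-> ~S)))) = True
    ((A | ~P) | A) | (~S & (K <-> ~S)) = False
      (A | ~P) | A = False
        A | ~P = False
          ~P = False
      ~S & (K <-> ~S) = False
        ~S = False
        K <-> ~S = True
          ~S = False
The formula evaluates to True.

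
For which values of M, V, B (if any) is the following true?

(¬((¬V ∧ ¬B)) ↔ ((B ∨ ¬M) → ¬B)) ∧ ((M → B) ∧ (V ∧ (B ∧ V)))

Case B = True: the conjunct ¬((¬V ∧ ¬B)) ↔ ((B ∨ ¬M) → ¬B) becomes ¬False ↔ (True → False) = False.
Case B = False: the conjunct B is False.
Both cases fail — unsatisfiable.

No satisfying assignment exists.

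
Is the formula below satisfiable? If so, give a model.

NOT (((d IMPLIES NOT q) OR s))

d: True, q: True, s: False

  NOT (((d IMPLIES NOT q) OR s)) = True
    (d IMPLIES NOT q) OR s = False
      d IMPLIES NOT q = False
        NOT q = False
The formula evaluates to True.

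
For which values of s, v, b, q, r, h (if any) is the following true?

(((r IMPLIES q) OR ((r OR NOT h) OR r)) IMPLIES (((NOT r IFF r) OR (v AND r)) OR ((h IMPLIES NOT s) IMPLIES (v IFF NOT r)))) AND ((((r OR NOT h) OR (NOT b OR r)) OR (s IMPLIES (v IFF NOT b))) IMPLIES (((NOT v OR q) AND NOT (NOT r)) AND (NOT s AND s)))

s: True, v: True, b: True, q: True, r: False, h: True

  ((r IMPLIES q) OR ((r OR NOT h) OR r)) IMPLIES (((NOT r IFF r) OR (v AND r)) OR ((h IMPLIES NOT s) IMPLIES (v IFF NOT r))) = True
    (r IMPLIES q) OR ((r OR NOT h) OR r) = True
      r IMPLIES q = True
      (r OR NOT h) OR r = False
        r OR NOT h = False
          NOT h = False
    ((NOT r IFF r) OR (v AND r)) OR ((h IMPLIES NOT s) IMPLIES (v IFF NOT r)) = True
      (NOT r IFF r) OR (v AND r) = False
        NOT r IFF r = False
          NOT r = True
        v AND r = False
      (h IMPLIES NOT s) IMPLIES (v IFF NOT r) = True
        h IMPLIES NOT s = False
          NOT s = False
        v IFF NOT r = True
          NOT r = True
  (((r OR NOT h) OR (NOT b OR r)) OR (s IMPLIES (v IFF NOT b))) IMPLIES (((NOT v OR q) AND NOT (NOT r)) AND (NOT s AND s)) = True
    ((r OR NOT h) OR (NOT b OR r)) OR (s IMPLIES (v IFF NOT b)) = False
      (r OR NOT h) OR (NOT b OR r) = False
        r OR NOT h = False
          NOT h = False
        NOT b OR r = False
          NOT b = False
      s IMPLIES (v IFF NOT b) = False
        v IFF NOT b = False
          NOT b = False
    ((NOT v OR q) AND NOT (NOT r)) AND (NOT s AND s) = False
      (NOT v OR q) AND NOT (NOT r) = False
        NOT v OR q = True
          NOT v = False
        NOT (NOT r) = False
          NOT r = True
      NOT s AND s = False
        NOT s = False
Both conjuncts True, so the formula holds.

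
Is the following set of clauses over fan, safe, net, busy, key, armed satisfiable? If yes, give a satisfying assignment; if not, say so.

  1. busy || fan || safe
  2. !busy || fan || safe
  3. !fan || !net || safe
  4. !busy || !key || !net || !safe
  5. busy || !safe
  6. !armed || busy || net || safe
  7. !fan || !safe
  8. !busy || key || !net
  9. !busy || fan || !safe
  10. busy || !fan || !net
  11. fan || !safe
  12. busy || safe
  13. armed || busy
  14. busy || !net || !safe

fan: True, safe: False, net: False, busy: True, key: False, armed: False

Set fan = True.
  then (!fan || !safe) forces safe = False.
  then (busy || safe) forces busy = True.
  then (!fan || !net || safe) forces net = False.
Set key = False.
Set armed = False.
All clauses satisfied.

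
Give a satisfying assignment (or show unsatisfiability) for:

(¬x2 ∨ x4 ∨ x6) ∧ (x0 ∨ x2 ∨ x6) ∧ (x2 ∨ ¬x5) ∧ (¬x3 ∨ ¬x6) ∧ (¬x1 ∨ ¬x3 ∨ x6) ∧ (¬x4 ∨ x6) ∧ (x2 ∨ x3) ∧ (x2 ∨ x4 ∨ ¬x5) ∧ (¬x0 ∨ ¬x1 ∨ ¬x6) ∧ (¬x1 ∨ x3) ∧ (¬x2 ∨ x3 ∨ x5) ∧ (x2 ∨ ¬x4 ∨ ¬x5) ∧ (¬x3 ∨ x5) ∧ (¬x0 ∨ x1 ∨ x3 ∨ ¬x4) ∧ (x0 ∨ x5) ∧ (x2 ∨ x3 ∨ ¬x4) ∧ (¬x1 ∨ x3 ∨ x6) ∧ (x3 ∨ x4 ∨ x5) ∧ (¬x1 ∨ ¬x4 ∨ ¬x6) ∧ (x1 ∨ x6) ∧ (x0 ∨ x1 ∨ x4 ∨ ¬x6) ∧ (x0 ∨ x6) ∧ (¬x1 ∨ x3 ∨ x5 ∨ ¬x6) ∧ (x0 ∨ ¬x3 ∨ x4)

x0 = True; x1 = False; x2 = True; x3 = False; x4 = False; x5 = True; x6 = True

Set x0 = True.
Try x1 = True:
  (¬x0 ∨ ¬x1 ∨ ¬x6) forces x6 = False.
  (¬x1 ∨ ¬x3 ∨ x6) forces x3 = False.
  clause (¬x1 ∨ x3) is falsified — backtrack.
So x1 = False.
  then (x1 ∨ x6) forces x6 = True.
  then (¬x3 ∨ ¬x6) forces x3 = False.
  then (x2 ∨ x3) forces x2 = True.
  then (¬x2 ∨ x3 ∨ x5) forces x5 = True.
  then (¬x0 ∨ x1 ∨ x3 ∨ ¬x4) forces x4 = False.
All clauses satisfied.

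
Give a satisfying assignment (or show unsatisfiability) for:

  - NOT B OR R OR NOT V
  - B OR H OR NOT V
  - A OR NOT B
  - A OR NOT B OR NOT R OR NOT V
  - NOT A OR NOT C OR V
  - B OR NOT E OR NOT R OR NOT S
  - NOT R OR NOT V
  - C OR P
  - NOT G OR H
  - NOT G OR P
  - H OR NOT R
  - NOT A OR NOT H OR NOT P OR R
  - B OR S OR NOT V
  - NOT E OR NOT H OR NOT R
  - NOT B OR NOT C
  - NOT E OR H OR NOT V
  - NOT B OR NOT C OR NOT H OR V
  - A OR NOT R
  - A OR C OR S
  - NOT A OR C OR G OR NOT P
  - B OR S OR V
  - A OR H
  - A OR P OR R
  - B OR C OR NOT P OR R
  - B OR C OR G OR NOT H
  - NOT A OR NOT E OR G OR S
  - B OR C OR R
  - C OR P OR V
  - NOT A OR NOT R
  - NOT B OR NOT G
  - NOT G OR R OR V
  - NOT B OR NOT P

Set C = True.
  then (NOT B OR NOT C) forces B = False.
Set R = False.
Set E = False.
Set A = False.
  then (A OR H) forces H = True.
  then (A OR P OR R) forces P = True.
Set S = True.
Set G = True.
  then (NOT G OR R OR V) forces V = True.
All clauses satisfied.

C = True; R = False; E = False; A = False; B = False; S = True; H = True; G = True; P = True; V = True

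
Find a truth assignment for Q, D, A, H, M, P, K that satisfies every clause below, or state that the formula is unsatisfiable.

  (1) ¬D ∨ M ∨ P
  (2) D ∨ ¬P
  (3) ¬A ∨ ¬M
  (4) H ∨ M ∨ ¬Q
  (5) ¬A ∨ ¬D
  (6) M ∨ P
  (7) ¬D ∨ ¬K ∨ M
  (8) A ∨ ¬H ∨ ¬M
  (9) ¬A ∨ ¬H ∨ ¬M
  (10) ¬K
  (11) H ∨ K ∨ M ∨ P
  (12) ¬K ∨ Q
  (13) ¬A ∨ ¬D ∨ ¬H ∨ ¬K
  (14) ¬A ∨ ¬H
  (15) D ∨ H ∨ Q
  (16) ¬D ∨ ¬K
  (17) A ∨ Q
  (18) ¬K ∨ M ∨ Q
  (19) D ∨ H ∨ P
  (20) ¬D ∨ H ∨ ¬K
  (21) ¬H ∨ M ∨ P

Q: True; D: True; A: False; H: False; M: True; P: True; K: False

Unit clause (¬K) forces K = False.
Try Q = False:
  (A ∨ Q) forces A = True.
  (¬A ∨ ¬M) forces M = False.
  (¬A ∨ ¬D) forces D = False.
  (D ∨ ¬P) forces P = False.
  clause (M ∨ P) is falsified — backtrack.
So Q = True.
Set D = True.
  then (¬A ∨ ¬D) forces A = False.
Set H = False.
  then (H ∨ M ∨ ¬Q) forces M = True.
Set P = True.
All clauses satisfied.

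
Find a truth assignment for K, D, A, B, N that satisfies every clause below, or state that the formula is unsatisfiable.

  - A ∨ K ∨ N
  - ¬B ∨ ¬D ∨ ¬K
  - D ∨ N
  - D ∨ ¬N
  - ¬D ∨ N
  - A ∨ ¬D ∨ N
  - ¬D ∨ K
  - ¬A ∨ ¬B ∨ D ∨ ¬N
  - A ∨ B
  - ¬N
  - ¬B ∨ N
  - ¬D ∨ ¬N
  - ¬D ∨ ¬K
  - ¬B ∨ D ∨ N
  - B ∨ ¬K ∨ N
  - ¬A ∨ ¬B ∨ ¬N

No satisfying assignment exists.

Case N = True:
  Clause (¬N) is falsified — contradiction.
Case N = False:
  (D ∨ N) forces D = True.
  Clause (¬D ∨ N) is falsified — contradiction.
Both cases fail, so the formula is unsatisfiable.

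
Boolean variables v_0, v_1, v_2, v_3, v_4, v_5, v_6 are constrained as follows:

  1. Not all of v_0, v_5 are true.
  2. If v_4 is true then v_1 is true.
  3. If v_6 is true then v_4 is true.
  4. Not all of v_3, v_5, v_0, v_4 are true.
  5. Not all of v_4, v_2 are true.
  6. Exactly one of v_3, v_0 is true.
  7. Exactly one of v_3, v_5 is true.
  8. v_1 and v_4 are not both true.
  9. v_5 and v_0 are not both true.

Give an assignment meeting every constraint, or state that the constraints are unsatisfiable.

v_0=F, v_1=T, v_2=T, v_3=T, v_4=F, v_5=F, v_6=F

  (1) {v_0, v_5}: 0/2 true — not all ✓
  (2) v_4=F ⇒ v_1: vacuous ✓
  (3) v_6=F ⇒ v_4: vacuous ✓
  (4) {v_3, v_5, v_0, v_4}: 1/4 true — not all ✓
  (5) {v_4, v_2}: 1/2 true — not all ✓
  (6) {v_3, v_0}: 1 true — exactly one ✓
  (7) {v_3, v_5}: 1 true — exactly one ✓
  (8) v_1=T, v_4=F — not both ✓
  (9) v_5=F, v_0=F — not both ✓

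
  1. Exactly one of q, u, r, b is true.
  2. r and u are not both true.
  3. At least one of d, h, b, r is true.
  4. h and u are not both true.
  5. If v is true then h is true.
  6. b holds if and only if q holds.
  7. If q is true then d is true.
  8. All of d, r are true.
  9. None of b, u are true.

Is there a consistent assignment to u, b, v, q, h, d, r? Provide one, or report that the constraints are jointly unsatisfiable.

u = False, b = False, v = False, q = False, h = False, d = True, r = True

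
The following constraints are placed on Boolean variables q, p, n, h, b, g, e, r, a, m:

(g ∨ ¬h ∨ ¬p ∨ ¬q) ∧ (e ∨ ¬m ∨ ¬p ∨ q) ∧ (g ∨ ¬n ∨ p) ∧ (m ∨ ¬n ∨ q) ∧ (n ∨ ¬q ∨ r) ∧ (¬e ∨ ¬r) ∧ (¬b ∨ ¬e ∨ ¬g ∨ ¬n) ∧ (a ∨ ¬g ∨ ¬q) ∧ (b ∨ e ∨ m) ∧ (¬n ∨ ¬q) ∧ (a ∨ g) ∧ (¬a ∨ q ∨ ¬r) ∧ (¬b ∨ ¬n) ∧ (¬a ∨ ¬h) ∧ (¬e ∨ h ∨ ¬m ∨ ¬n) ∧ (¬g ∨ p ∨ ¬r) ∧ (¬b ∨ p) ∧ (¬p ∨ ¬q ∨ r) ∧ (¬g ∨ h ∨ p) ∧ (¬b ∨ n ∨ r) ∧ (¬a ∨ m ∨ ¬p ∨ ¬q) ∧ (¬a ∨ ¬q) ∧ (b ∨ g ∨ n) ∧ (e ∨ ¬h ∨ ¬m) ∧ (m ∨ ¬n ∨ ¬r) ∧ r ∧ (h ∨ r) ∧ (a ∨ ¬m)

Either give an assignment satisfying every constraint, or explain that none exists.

q: False; p: True; n: False; h: True; b: True; g: True; e: False; r: True; a: False; m: False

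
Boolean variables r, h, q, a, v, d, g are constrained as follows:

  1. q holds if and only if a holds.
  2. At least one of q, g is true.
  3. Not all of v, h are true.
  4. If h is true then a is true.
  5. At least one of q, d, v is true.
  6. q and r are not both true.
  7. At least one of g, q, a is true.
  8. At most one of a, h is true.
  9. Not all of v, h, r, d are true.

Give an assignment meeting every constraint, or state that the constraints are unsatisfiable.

r=F, h=F, q=T, a=T, v=F, d=F, g=F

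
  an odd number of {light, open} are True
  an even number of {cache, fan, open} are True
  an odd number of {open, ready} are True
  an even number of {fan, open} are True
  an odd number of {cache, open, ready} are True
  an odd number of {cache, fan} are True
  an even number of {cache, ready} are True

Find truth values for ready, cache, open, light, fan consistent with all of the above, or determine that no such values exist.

ready: False, cache: False, open: True, light: False, fan: True

{light, open}: 1 true → odd ✓
{cache, fan, open}: 2 true → even ✓
{open, ready}: 1 true → odd ✓
{fan, open}: 2 true → even ✓
{cache, open, ready}: 1 true → odd ✓
{cache, fan}: 1 true → odd ✓
{cache, ready}: 0 true → even ✓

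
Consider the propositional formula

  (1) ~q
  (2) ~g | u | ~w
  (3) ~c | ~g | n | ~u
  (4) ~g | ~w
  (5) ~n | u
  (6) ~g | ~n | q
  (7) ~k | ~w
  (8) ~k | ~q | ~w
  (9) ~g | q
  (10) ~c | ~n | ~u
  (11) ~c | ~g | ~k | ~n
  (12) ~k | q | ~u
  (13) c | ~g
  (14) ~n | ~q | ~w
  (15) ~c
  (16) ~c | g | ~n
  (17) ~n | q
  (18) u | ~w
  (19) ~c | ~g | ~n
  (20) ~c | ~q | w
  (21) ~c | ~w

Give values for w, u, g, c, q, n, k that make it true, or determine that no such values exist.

w = False, u = False, g = False, c = False, q = False, n = False, k = True

Unit clause (~q) forces q = False.
In (~g | q) only ~g is left, so g = False.
Unit clause (~c) forces c = False.
In (~n | q) only ~n is left, so n = False.
Set w = False.
Set u = False.
Set k = True.
All clauses satisfied.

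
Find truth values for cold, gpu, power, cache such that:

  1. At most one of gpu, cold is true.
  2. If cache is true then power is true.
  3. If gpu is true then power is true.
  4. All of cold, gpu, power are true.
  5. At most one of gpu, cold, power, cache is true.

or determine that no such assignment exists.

Case power = True:
  (4) forces cold = True.
  Constraint (5) is violated (cold=T, power=T) — contradiction.
Case power = False:
  Constraint (4) is violated (power=F) — contradiction.
Both cases fail — unsatisfiable.

No satisfying assignment exists.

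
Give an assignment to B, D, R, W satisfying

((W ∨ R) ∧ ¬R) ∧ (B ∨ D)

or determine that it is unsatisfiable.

B = True; D = False; R = False; W = True

  (W ∨ R) ∧ ¬R = True
    W ∨ R = True
    ¬R = True
  B ∨ D = True
Both conjuncts True, so the formula holds.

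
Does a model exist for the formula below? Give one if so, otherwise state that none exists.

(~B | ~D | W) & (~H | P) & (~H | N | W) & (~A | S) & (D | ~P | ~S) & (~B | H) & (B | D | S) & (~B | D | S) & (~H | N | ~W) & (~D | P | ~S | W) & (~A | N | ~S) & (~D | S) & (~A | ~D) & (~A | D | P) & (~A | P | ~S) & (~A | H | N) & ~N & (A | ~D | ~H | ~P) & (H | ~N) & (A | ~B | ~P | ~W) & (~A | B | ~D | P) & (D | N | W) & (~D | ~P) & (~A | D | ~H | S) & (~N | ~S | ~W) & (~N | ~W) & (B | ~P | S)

Unit clause (~N) forces N = False.
Set W = True.
  then (~H | N | ~W) forces H = False.
  then (~A | H | N) forces A = False.
  then (~B | H) forces B = False.
Set D = True.
  then (~D | S) forces S = True.
  then (~D | ~P) forces P = False.
All clauses satisfied.

W = True; D = True; S = True; H = False; B = False; N = False; P = False; A = False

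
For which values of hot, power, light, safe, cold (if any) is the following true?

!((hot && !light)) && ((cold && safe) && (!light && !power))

hot: False, power: False, light: False, safe: True, cold: True

  !((hot && !light)) = True
    hot && !light = False
      !light = True
  (cold && safe) && (!light && !power) = True
    cold && safe = True
    !light && !power = True
      !light = True
      !power = True
Both conjuncts True, so the formula holds.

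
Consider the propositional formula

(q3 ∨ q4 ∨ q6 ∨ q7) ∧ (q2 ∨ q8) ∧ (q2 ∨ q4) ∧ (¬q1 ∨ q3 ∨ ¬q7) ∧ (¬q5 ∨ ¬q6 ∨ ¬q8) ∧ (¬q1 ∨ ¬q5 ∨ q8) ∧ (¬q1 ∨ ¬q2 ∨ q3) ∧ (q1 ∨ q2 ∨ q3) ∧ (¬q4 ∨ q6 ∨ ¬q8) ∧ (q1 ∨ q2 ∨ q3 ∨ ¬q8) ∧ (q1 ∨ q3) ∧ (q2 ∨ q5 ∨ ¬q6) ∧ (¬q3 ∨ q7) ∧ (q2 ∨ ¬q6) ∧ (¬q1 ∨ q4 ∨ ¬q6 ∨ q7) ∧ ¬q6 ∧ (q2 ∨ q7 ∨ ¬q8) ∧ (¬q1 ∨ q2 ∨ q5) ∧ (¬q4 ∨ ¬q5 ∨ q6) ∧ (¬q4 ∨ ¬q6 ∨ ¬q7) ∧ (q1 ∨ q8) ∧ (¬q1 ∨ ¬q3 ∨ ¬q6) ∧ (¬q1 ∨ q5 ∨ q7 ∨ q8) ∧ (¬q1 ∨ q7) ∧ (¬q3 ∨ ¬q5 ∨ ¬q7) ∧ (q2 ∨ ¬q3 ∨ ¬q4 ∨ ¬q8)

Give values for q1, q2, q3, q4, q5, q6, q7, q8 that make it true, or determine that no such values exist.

q1 = True, q2 = True, q3 = True, q4 = False, q5 = False, q6 = False, q7 = True, q8 = False

Unit clause (¬q6) forces q6 = False.
Set q1 = True.
  then (¬q1 ∨ q7) forces q7 = True.
  then (¬q1 ∨ q3 ∨ ¬q7) forces q3 = True.
  then (¬q3 ∨ ¬q5 ∨ ¬q7) forces q5 = False.
  then (¬q1 ∨ q2 ∨ q5) forces q2 = True.
Set q4 = False.
Set q8 = False.
All clauses satisfied.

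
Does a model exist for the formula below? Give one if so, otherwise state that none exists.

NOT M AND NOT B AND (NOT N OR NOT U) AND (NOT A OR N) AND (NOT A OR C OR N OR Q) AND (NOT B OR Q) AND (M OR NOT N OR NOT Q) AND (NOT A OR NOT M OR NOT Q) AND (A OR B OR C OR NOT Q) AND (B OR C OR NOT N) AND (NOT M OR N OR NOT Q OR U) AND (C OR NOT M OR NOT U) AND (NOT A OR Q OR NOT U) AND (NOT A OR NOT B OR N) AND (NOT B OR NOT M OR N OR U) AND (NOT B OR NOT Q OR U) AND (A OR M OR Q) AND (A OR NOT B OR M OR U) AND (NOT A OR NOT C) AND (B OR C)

C = True, U = False, A = False, B = False, M = False, Q = True, N = False

Unit clause (NOT M) forces M = False.
Unit clause (NOT B) forces B = False.
In (B OR C) only C is left, so C = True.
In (NOT A OR NOT C) only NOT A is left, so A = False.
In (A OR M OR Q) only Q is left, so Q = True.
In (M OR NOT N OR NOT Q) only NOT N is left, so N = False.
Set U = False.
All clauses satisfied.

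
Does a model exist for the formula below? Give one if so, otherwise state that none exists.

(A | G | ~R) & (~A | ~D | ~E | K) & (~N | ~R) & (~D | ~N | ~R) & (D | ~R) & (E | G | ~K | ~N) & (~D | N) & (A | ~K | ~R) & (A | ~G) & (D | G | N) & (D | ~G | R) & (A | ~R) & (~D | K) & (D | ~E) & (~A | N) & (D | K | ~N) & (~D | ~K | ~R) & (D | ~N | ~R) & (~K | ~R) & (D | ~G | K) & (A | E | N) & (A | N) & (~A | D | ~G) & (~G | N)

Try N = False:
  (~D | N) forces D = False.
  (D | ~R) forces R = False.
  (D | G | N) forces G = True.
  clause (D | ~G | R) is falsified — backtrack.
So N = True.
  then (~N | ~R) forces R = False.
Set A = True.
Set D = True.
  then (~D | K) forces K = True.
Set E = True.
Set G = False.
All clauses satisfied.

N = True, A = True, R = False, D = True, K = True, E = True, G = False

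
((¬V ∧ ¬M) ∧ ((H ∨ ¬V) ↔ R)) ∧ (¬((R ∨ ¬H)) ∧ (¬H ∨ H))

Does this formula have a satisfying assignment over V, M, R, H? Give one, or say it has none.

Case H = True: the formula simplifies to ((¬V ∧ ¬M) ∧ R) ∧ ¬R.
  R = True: the conjunct ¬R is False.
  R = False: the conjunct R is False.
Case H = False: the conjunct ¬((R ∨ ¬H)) becomes ¬((R ∨ True)) = False.
Both cases fail — unsatisfiable.

The formula is unsatisfiable.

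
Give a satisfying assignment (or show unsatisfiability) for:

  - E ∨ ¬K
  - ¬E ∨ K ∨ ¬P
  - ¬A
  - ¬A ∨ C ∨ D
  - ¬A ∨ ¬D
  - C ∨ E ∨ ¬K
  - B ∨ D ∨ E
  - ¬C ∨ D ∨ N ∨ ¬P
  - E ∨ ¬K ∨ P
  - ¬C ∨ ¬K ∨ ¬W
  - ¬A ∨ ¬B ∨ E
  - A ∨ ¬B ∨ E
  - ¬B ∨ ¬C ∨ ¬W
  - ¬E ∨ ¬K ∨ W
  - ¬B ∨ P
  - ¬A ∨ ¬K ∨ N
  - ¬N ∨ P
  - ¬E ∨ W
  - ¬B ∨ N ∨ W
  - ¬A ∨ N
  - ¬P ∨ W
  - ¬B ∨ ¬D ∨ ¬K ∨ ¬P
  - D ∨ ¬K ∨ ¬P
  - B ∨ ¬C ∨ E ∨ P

N = False; E = False; B = False; D = True; K = False; A = False; C = False; W = False; P = False

Unit clause (¬A) forces A = False.
Set N = False.
Set E = False.
  then (E ∨ ¬K) forces K = False.
  then (A ∨ ¬B ∨ E) forces B = False.
  then (B ∨ D ∨ E) forces D = True.
Set C = False.
Set W = False.
  then (¬P ∨ W) forces P = False.
All clauses satisfied.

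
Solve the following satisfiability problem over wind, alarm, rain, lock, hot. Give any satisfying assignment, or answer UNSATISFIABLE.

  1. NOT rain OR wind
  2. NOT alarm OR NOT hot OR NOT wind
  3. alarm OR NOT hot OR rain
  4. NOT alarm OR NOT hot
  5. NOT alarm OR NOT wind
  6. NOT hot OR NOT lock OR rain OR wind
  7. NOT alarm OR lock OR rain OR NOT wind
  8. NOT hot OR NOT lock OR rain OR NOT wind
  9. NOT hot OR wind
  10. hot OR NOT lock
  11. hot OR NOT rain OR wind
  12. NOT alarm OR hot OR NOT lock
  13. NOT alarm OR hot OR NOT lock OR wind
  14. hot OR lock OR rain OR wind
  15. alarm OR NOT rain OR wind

Set wind = True.
  then (NOT alarm OR NOT wind) forces alarm = False.
Set rain = True.
Set lock = True.
  then (hot OR NOT lock) forces hot = True.
All clauses satisfied.

wind = True, alarm = False, rain = True, lock = True, hot = True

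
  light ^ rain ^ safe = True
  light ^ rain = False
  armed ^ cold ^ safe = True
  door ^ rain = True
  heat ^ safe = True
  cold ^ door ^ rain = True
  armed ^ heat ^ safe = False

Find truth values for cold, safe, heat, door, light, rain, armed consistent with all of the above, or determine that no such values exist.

Unsatisfiable — no assignment works.

Adding constraints 1, 2, 3, 4, 5, 6, 7 mod 2: every variable appears an even number of times on the left, so the left side is 0.
But the right sides sum to 1 (mod 2). 0 ≠ 1 — the system is inconsistent.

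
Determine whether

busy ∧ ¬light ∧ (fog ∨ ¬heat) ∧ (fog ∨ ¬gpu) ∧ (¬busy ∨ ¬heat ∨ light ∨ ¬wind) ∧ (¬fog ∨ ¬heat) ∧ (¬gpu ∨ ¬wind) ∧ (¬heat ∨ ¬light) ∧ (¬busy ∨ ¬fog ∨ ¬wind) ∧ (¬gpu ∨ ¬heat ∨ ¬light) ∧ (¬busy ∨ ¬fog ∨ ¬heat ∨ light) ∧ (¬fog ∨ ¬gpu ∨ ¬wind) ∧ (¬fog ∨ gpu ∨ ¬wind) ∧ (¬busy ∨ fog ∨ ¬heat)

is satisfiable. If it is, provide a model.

Unit clause (busy) forces busy = True.
Unit clause (¬light) forces light = False.
Set gpu = False.
Try heat = True:
  (fog ∨ ¬heat) forces fog = True.
  clause (¬fog ∨ ¬heat) is falsified — backtrack.
So heat = False.
Set wind = False.
Set fog = True.
All clauses satisfied.

gpu = False; heat = False; light = False; busy = True; wind = False; fog = True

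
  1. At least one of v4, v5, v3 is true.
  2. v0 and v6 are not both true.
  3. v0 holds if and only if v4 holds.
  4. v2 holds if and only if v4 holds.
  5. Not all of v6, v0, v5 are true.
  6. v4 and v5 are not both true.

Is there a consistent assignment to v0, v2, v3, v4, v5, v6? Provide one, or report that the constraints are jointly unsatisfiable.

v0: False, v2: False, v3: True, v4: False, v5: True, v6: False

  (1) {v4, v5, v3}: 2 true — at least one ✓
  (2) v0=F, v6=F — not both ✓
  (3) v0=F, v4=F — same ✓
  (4) v2=F, v4=F — same ✓
  (5) {v6, v0, v5}: 1/3 true — not all ✓
  (6) v4=F, v5=T — not both ✓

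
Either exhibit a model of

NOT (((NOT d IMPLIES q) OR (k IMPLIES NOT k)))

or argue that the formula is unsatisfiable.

k = True, d = False, q = False

  NOT (((NOT d IMPLIES q) OR (k IMPLIES NOT k))) = True
    (NOT d IMPLIES q) OR (k IMPLIES NOT k) = False
      NOT d IMPLIES q = False
        NOT d = True
      k IMPLIES NOT k = False
        NOT k = False
The formula evaluates to True.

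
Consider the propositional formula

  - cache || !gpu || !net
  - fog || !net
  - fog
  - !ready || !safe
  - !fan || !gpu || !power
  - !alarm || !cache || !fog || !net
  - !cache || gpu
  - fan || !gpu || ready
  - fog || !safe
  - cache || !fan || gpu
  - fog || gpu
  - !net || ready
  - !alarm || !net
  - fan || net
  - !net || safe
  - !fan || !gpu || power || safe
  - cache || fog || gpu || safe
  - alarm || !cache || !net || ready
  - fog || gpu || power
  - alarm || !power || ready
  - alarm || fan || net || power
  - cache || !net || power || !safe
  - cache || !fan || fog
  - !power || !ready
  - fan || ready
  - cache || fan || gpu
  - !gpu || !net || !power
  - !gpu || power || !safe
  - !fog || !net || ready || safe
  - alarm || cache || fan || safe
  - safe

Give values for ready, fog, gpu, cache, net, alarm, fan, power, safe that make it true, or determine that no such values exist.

Case gpu = True:
  (fog) forces fog = True.
  (safe) forces safe = True.
  (!ready || !safe) forces ready = False.
  (fan || !gpu || ready) forces fan = True.
  (!fan || !gpu || !power) forces power = False.
  Clause (!gpu || power || !safe) is falsified — contradiction.
Case gpu = False:
  (fog) forces fog = True.
  (!cache || gpu) forces cache = False.
  (cache || !fan || gpu) forces fan = False.
  Clause (cache || fan || gpu) is falsified — contradiction.
Both cases fail, so the formula is unsatisfiable.

The formula is unsatisfiable.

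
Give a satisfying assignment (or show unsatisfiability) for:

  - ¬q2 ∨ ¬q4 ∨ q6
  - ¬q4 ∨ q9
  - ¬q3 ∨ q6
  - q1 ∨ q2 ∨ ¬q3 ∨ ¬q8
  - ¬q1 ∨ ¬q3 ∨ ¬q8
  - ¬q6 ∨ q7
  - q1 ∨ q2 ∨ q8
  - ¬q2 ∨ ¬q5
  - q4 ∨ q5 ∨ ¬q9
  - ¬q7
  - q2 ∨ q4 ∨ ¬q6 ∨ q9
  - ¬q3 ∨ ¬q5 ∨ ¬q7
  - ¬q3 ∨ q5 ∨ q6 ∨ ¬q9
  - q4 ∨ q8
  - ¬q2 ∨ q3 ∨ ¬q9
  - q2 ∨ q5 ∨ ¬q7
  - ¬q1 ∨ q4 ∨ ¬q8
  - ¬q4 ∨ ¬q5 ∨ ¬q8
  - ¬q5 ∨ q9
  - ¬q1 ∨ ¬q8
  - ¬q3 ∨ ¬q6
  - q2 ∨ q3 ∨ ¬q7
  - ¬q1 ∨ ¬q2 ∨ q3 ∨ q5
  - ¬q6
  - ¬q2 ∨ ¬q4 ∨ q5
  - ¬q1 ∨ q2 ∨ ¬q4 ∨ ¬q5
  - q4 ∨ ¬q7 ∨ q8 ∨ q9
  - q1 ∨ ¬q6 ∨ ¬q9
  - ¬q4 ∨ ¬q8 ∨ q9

q1 = False, q2 = False, q3 = False, q4 = False, q5 = False, q6 = False, q7 = False, q8 = True, q9 = False

Unit clause (¬q7) forces q7 = False.
Unit clause (¬q6) forces q6 = False.
In (¬q3 ∨ q6) only ¬q3 is left, so q3 = False.
Set q1 = False.
Set q2 = False.
  then (q1 ∨ q2 ∨ q8) forces q8 = True.
Set q4 = False.
Set q5 = False.
  then (q4 ∨ q5 ∨ ¬q9) forces q9 = False.
All clauses satisfied.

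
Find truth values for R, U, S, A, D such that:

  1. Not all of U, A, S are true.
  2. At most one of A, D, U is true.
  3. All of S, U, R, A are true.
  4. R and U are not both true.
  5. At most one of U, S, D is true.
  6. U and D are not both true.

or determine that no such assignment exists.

No satisfying assignment exists.

Case S = True:
  (3) forces U = True.
  Constraint (5) is violated (U=T, S=T) — contradiction.
Case S = False:
  Constraint (3) is violated (S=F) — contradiction.
Both cases fail — unsatisfiable.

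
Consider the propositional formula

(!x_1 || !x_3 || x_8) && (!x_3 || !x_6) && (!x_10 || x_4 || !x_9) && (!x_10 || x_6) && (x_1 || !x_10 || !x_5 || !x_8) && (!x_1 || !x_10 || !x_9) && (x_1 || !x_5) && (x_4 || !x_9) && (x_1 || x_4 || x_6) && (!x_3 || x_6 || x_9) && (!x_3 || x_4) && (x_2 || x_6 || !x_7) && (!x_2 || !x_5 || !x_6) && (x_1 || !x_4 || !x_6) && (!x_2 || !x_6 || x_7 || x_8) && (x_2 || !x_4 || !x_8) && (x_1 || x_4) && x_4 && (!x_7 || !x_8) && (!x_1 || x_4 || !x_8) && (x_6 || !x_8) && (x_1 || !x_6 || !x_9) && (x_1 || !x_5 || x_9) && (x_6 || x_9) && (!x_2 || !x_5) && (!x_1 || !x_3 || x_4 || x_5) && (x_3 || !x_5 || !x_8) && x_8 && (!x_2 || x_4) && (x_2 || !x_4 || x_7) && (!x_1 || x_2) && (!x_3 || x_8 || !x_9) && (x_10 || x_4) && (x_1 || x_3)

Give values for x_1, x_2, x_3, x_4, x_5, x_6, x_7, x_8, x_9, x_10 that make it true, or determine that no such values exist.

x_1 = True, x_2 = True, x_3 = False, x_4 = True, x_5 = False, x_6 = True, x_7 = False, x_8 = True, x_9 = False, x_10 = True

Unit clause (x_4) forces x_4 = True.
Unit clause (x_8) forces x_8 = True.
In (x_2 || !x_4 || !x_8) only x_2 is left, so x_2 = True.
In (!x_7 || !x_8) only !x_7 is left, so x_7 = False.
In (x_6 || !x_8) only x_6 is left, so x_6 = True.
In (!x_2 || !x_5) only !x_5 is left, so x_5 = False.
In (!x_3 || !x_6) only !x_3 is left, so x_3 = False.
In (x_1 || !x_4 || !x_6) only x_1 is left, so x_1 = True.
Set x_9 = False.
Set x_10 = True.
All clauses satisfied.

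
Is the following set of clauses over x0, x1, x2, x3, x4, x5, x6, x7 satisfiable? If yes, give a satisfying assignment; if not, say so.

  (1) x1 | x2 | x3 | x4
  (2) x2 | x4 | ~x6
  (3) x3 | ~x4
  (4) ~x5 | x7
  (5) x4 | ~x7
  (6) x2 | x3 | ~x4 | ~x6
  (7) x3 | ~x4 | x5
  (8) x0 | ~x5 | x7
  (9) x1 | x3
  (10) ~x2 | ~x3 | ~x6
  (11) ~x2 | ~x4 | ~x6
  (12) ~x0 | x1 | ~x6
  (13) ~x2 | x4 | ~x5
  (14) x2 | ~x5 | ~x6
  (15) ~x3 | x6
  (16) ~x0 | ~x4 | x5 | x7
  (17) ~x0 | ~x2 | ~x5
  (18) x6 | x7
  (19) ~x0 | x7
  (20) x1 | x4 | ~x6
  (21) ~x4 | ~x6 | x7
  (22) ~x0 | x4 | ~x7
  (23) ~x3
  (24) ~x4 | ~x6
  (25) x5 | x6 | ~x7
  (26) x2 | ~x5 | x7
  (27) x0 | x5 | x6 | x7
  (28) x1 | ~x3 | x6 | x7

x0: False, x1: True, x2: True, x3: False, x4: False, x5: False, x6: True, x7: False

Unit clause (~x3) forces x3 = False.
In (x3 | ~x4) only ~x4 is left, so x4 = False.
In (x4 | ~x7) only ~x7 is left, so x7 = False.
In (x1 | x3) only x1 is left, so x1 = True.
In (x6 | x7) only x6 is left, so x6 = True.
In (~x0 | x7) only ~x0 is left, so x0 = False.
In (x2 | x4 | ~x6) only x2 is left, so x2 = True.
In (~x5 | x7) only ~x5 is left, so x5 = False.
All clauses satisfied.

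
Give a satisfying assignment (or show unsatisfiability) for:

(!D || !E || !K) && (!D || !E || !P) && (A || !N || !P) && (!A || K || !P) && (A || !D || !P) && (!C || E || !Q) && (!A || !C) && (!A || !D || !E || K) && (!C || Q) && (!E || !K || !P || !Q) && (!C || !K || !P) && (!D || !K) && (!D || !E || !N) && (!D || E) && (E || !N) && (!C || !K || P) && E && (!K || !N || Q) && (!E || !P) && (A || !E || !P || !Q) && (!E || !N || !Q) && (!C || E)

Q = True, E = True, P = False, K = False, N = False, D = False, A = True, C = False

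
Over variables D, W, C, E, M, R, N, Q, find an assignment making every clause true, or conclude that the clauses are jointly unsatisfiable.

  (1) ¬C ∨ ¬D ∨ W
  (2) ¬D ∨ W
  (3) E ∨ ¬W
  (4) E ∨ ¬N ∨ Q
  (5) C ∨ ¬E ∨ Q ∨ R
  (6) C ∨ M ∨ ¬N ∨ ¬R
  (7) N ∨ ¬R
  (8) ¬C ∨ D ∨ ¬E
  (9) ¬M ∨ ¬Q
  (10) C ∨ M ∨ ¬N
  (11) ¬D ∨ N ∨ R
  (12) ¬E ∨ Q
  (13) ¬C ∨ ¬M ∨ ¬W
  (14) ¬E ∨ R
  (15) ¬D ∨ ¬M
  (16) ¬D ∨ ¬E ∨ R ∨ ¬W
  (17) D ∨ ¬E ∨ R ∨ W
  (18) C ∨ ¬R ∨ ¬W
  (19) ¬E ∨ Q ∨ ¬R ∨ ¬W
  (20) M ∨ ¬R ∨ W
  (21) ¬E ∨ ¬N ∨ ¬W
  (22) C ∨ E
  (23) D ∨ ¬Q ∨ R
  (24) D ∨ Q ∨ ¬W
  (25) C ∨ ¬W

Set D = False.
Set W = False.
Set C = True.
  then (¬C ∨ D ∨ ¬E) forces E = False.
Set M = True.
  then (¬M ∨ ¬Q) forces Q = False.
  then (E ∨ ¬N ∨ Q) forces N = False.
  then (N ∨ ¬R) forces R = False.
All clauses satisfied.

D=F; W=F; C=T; E=F; M=T; R=F; N=F; Q=F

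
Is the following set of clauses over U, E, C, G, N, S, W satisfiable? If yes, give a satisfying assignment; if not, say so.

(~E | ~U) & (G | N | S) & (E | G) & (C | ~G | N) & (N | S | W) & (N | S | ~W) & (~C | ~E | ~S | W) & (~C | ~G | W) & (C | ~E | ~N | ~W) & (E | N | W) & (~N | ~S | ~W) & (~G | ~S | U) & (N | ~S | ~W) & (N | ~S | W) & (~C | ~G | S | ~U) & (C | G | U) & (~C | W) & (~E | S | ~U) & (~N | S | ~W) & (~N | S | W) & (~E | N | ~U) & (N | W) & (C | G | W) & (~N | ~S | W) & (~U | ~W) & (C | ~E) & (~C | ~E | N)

Unsatisfiable

Case N = True:
  If W = True:
    (~N | ~S | ~W) forces S = False.
    clause (~N | S | ~W) is falsified.
  If W = False:
    (~C | W) forces C = False.
    (~N | S | W) forces S = True.
    clause (~N | ~S | W) is falsified.
  Every sub-case reaches a contradiction.
Case N = False:
  (N | W) forces W = True.
  (N | S | ~W) forces S = True.
  Clause (N | ~S | ~W) is falsified — contradiction.
Both cases fail, so the formula is unsatisfiable.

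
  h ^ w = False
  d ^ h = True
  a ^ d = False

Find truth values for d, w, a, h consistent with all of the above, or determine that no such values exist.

d = True, w = False, a = True, h = False

h ^ w = F ^ F = False ✓
d ^ h = T ^ F = True ✓
a ^ d = T ^ T = False ✓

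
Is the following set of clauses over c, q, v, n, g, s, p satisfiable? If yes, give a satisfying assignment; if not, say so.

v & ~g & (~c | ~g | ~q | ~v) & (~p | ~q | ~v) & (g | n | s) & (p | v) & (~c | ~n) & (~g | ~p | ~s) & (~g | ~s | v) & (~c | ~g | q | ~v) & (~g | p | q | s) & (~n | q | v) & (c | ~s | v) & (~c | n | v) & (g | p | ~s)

Unit clause (v) forces v = True.
Unit clause (~g) forces g = False.
Set c = True.
  then (~c | ~n) forces n = False.
  then (g | n | s) forces s = True.
  then (g | p | ~s) forces p = True.
  then (~p | ~q | ~v) forces q = False.
All clauses satisfied.

c = True; q = False; v = True; n = False; g = False; s = True; p = True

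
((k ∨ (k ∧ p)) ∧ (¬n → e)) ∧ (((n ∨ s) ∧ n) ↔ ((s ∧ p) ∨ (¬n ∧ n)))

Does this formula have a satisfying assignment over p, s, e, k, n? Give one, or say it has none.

p=T, s=F, e=T, k=T, n=F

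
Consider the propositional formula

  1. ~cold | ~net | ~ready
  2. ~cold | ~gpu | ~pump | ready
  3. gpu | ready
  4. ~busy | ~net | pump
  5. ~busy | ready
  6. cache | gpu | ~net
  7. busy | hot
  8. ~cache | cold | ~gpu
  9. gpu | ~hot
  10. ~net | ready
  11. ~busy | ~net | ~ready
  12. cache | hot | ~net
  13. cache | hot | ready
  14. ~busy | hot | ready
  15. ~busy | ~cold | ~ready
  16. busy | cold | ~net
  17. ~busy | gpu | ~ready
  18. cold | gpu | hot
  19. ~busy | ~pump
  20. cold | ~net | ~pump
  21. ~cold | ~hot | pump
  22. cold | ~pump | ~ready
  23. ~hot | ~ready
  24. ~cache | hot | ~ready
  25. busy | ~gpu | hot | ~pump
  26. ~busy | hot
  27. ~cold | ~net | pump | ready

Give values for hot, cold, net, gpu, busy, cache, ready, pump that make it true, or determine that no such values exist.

hot = True; cold = False; net = False; gpu = True; busy = False; cache = False; ready = False; pump = True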